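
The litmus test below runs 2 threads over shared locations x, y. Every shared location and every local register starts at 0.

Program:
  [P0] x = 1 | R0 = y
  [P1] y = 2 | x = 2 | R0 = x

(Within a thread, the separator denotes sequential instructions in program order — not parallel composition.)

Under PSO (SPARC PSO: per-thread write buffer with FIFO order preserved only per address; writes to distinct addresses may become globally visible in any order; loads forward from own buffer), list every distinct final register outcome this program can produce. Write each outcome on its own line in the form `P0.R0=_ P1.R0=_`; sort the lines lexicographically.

outcome vector order: (P0.R0,P1.R0)
|PSO outcomes| = 4

P0.R0=0 P1.R0=1
P0.R0=0 P1.R0=2
P0.R0=2 P1.R0=1
P0.R0=2 P1.R0=2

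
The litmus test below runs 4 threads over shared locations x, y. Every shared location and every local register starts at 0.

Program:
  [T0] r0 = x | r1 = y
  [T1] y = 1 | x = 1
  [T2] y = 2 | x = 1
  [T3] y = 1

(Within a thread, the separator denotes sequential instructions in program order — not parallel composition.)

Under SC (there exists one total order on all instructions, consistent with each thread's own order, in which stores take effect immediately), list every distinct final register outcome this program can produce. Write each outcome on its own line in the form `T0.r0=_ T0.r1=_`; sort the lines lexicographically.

T0.r0=0 T0.r1=0
T0.r0=0 T0.r1=1
T0.r0=0 T0.r1=2
T0.r0=1 T0.r1=1
T0.r0=1 T0.r1=2

outcome vector order: (T0.r0,T0.r1)
|SC outcomes| = 5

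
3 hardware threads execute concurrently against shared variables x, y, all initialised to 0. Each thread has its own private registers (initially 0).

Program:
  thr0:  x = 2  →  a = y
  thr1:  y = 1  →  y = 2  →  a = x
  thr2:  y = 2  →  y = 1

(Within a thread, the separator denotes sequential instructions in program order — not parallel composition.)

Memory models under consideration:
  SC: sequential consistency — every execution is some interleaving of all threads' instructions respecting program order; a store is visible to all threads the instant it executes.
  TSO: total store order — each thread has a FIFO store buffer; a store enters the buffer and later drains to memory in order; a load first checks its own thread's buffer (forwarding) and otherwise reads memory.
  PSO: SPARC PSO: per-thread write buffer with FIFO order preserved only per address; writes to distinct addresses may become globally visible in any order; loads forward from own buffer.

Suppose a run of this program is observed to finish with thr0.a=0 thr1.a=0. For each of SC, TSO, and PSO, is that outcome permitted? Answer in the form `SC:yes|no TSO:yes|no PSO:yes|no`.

outcome vector order: (thr0.a,thr1.a)
SC: 5 outcomes — {(0,2), (1,0), (1,2), (2,0), (2,2)}
TSO: 6 outcomes — {(0,0), (0,2), (1,0), (1,2), (2,0), (2,2)}
PSO: 6 outcomes — {(0,0), (0,2), (1,0), (1,2), (2,0), (2,2)}
target (0,0) ∈ {TSO,PSO}

SC:no TSO:yes PSO:yes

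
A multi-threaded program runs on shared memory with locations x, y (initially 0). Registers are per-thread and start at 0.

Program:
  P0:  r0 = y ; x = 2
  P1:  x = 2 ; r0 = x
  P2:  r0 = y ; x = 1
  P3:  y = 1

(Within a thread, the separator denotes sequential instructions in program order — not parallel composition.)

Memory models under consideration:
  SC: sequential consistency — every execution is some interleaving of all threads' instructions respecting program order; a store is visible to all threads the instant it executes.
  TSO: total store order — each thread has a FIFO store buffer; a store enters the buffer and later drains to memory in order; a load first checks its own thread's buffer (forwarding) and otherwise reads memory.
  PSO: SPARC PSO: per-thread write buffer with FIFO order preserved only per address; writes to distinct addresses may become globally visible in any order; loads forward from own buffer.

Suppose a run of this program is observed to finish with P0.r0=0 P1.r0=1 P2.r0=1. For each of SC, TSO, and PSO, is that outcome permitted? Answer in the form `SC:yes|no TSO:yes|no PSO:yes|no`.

outcome vector order: (P0.r0,P1.r0,P2.r0)
under SC → 0/1/0; 0/1/1; 0/2/0; 0/2/1; 1/1/0; 1/1/1; 1/2/0; 1/2/1
under TSO → 0/1/0; 0/1/1; 0/2/0; 0/2/1; 1/1/0; 1/1/1; 1/2/0; 1/2/1
under PSO → 0/1/0; 0/1/1; 0/2/0; 0/2/1; 1/1/0; 1/1/1; 1/2/0; 1/2/1
target 0/1/1 ∈ {SC,TSO,PSO}

SC:yes TSO:yes PSO:yes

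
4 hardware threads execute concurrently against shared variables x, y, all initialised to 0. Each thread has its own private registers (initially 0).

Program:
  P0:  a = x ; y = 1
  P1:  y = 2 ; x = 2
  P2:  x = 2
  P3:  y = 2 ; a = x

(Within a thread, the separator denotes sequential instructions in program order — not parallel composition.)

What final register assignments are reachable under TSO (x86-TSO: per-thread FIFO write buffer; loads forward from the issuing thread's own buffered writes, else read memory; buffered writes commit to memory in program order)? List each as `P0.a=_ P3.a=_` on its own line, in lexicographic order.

outcome vector order: (P0.a,P3.a)
|TSO outcomes| = 4

P0.a=0 P3.a=0
P0.a=0 P3.a=2
P0.a=2 P3.a=0
P0.a=2 P3.a=2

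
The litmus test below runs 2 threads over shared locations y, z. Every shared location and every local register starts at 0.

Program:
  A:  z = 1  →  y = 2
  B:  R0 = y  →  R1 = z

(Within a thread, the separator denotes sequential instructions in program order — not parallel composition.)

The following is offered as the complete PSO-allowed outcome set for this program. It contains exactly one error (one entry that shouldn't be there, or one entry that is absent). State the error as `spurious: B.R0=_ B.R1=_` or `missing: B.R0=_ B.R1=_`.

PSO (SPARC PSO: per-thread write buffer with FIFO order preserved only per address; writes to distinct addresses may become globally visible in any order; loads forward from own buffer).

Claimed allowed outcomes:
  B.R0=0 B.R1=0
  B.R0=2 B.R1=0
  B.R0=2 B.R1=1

outcome vector order: (B.R0,B.R1)
PSO (4): 0/0; 0/1; 2/0; 2/1
PSO∖claimed = {0/1}

missing: B.R0=0 B.R1=1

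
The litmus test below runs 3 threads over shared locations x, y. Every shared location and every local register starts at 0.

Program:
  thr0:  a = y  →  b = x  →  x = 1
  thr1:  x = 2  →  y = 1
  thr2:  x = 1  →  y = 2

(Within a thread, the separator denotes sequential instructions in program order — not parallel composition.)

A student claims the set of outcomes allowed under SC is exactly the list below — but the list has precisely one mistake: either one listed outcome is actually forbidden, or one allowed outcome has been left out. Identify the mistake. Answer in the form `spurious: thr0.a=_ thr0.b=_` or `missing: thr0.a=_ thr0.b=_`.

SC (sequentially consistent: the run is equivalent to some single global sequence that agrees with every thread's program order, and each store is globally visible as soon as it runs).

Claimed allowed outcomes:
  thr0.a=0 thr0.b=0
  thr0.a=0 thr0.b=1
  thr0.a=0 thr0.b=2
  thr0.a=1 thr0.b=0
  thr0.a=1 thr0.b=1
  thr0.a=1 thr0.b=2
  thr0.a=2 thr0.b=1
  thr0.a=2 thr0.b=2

outcome vector order: (thr0.a,thr0.b)
[SC] allowed = {0/0 0/1 0/2 1/1 1/2 2/1 2/2}
claimed∖SC = {1/0}

spurious: thr0.a=1 thr0.b=0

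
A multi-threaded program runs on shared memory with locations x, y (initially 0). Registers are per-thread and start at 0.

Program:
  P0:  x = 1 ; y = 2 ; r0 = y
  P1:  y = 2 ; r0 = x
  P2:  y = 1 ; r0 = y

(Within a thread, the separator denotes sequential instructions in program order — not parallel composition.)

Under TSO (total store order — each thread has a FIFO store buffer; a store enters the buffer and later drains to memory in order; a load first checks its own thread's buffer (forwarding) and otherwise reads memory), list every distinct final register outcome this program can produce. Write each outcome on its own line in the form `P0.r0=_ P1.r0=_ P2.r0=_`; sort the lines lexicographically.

outcome vector order: (P0.r0,P1.r0,P2.r0)
|TSO outcomes| = 8

P0.r0=1 P1.r0=0 P2.r0=1
P0.r0=1 P1.r0=0 P2.r0=2
P0.r0=1 P1.r0=1 P2.r0=1
P0.r0=1 P1.r0=1 P2.r0=2
P0.r0=2 P1.r0=0 P2.r0=1
P0.r0=2 P1.r0=0 P2.r0=2
P0.r0=2 P1.r0=1 P2.r0=1
P0.r0=2 P1.r0=1 P2.r0=2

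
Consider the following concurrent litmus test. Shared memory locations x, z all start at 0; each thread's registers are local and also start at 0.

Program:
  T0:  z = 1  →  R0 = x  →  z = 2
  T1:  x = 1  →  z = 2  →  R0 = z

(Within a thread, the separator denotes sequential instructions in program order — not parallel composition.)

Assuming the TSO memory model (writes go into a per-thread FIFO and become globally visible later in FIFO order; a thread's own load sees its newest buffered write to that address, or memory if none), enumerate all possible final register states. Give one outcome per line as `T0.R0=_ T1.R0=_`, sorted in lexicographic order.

outcome vector order: (T0.R0,T1.R0)
|TSO outcomes| = 4

T0.R0=0 T1.R0=1
T0.R0=0 T1.R0=2
T0.R0=1 T1.R0=1
T0.R0=1 T1.R0=2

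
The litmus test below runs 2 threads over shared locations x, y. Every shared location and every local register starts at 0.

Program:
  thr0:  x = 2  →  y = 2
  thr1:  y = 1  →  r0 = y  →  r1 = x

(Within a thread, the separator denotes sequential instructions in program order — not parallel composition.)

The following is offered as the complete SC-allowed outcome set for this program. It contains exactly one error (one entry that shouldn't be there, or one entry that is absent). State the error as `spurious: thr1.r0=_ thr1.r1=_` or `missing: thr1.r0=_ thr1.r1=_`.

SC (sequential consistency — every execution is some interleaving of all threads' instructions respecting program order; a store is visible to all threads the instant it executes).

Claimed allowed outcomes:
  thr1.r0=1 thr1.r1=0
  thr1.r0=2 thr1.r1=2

outcome vector order: (thr1.r0,thr1.r1)
SC: 3 outcomes — {1/0 1/2 2/2}
SC∖claimed = {1/2}

missing: thr1.r0=1 thr1.r1=2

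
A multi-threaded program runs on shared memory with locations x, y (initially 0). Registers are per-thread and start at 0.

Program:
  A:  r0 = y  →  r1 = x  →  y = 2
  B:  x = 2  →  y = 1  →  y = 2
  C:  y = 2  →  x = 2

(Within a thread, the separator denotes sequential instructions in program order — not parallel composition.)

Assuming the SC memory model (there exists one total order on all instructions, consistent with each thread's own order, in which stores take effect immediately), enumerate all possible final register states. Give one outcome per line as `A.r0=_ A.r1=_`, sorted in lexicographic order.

outcome vector order: (A.r0,A.r1)
|SC outcomes| = 5

A.r0=0 A.r1=0
A.r0=0 A.r1=2
A.r0=1 A.r1=2
A.r0=2 A.r1=0
A.r0=2 A.r1=2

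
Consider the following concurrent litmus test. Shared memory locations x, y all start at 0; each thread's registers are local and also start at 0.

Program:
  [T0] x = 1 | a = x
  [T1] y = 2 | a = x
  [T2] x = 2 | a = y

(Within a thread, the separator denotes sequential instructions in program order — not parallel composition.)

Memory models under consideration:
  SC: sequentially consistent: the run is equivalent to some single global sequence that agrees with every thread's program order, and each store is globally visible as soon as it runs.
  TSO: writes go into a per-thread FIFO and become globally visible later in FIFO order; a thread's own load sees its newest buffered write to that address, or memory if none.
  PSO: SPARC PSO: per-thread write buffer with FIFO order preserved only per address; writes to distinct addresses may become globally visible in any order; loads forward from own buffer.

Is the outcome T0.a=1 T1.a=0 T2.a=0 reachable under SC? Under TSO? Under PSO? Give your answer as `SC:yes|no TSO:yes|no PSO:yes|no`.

outcome vector order: (T0.a,T1.a,T2.a)
[SC] allowed = {102; 110; 112; 120; 122; 202; 212; 220; 222}
[TSO] allowed = {100; 102; 110; 112; 120; 122; 200; 202; 210; 212; 220; 222}
[PSO] allowed = {100; 102; 110; 112; 120; 122; 200; 202; 210; 212; 220; 222}
target 100 ∈ {TSO,PSO}

SC:no TSO:yes PSO:yes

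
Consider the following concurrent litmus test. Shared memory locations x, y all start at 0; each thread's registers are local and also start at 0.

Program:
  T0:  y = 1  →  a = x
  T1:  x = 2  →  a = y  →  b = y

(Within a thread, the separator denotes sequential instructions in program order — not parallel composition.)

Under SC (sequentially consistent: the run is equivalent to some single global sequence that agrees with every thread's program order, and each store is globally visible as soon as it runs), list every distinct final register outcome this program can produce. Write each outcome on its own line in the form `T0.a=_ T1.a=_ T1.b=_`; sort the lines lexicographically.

outcome vector order: (T0.a,T1.a,T1.b)
|SC outcomes| = 4

T0.a=0 T1.a=1 T1.b=1
T0.a=2 T1.a=0 T1.b=0
T0.a=2 T1.a=0 T1.b=1
T0.a=2 T1.a=1 T1.b=1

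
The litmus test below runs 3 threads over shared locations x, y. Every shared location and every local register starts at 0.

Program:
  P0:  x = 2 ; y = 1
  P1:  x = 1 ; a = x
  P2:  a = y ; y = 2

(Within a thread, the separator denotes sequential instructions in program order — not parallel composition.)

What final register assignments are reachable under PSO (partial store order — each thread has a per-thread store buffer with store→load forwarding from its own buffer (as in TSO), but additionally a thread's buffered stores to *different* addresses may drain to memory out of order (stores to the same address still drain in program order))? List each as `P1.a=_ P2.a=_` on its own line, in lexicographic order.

outcome vector order: (P1.a,P2.a)
|PSO outcomes| = 4

P1.a=1 P2.a=0
P1.a=1 P2.a=1
P1.a=2 P2.a=0
P1.a=2 P2.a=1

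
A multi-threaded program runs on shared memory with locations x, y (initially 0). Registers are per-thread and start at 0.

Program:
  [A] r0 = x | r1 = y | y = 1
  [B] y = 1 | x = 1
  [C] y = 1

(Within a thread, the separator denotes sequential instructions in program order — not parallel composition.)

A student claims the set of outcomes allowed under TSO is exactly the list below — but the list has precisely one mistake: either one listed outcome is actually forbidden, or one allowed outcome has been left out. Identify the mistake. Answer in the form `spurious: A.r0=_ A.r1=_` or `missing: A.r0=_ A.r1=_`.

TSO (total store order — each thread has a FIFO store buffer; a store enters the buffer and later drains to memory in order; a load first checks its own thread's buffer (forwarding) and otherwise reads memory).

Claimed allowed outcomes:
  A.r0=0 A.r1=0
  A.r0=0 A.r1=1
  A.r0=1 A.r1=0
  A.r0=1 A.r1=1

spurious: A.r0=1 A.r1=0

outcome vector order: (A.r0,A.r1)
[TSO] allowed = {0/0; 0/1; 1/1}
claimed∖TSO = {1/0}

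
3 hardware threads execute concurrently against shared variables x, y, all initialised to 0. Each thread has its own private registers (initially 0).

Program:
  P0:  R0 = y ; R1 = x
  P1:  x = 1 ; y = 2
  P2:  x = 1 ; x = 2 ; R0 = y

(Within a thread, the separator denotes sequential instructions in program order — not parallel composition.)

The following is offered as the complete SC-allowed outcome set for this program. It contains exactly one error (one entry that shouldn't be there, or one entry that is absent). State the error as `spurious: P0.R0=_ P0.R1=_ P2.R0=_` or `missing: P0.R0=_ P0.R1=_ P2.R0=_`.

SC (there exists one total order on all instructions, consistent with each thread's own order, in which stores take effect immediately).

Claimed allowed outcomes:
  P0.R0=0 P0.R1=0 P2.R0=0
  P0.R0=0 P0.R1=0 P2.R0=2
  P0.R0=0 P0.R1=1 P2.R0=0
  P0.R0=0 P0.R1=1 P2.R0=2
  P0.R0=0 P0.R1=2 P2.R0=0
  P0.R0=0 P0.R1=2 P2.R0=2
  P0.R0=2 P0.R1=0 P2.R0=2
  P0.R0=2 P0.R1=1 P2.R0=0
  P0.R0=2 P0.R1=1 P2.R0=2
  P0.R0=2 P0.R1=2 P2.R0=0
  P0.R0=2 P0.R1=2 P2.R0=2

spurious: P0.R0=2 P0.R1=0 P2.R0=2

outcome vector order: (P0.R0,P0.R1,P2.R0)
under SC → 0/0/0; 0/0/2; 0/1/0; 0/1/2; 0/2/0; 0/2/2; 2/1/0; 2/1/2; 2/2/0; 2/2/2
claimed∖SC = {2/0/2}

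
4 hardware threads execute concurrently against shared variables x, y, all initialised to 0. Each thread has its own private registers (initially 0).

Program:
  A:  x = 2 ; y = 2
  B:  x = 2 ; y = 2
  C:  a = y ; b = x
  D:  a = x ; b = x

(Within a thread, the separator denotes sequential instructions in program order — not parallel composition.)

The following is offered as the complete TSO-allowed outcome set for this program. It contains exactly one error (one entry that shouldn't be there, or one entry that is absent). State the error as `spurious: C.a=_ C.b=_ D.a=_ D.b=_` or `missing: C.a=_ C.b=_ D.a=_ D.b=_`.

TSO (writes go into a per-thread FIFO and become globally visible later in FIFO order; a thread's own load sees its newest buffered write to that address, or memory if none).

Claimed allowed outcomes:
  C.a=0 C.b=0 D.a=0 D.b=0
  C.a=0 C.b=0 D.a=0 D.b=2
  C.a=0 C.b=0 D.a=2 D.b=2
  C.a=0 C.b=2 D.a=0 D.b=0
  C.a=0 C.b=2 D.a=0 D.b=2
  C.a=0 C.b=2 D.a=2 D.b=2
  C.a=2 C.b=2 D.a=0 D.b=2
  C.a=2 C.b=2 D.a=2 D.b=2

missing: C.a=2 C.b=2 D.a=0 D.b=0

outcome vector order: (C.a,C.b,D.a,D.b)
TSO: 9 outcomes — {<0 0 0 0>, <0 0 0 2>, <0 0 2 2>, <0 2 0 0>, <0 2 0 2>, <0 2 2 2>, <2 2 0 0>, <2 2 0 2>, <2 2 2 2>}
TSO∖claimed = {<2 2 0 0>}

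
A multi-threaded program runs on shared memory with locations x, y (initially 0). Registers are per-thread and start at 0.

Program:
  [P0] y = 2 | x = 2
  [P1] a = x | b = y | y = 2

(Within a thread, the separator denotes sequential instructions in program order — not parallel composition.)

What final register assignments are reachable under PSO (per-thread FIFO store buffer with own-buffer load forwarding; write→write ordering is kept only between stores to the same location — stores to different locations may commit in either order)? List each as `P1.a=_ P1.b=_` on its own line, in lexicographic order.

outcome vector order: (P1.a,P1.b)
|PSO outcomes| = 4

P1.a=0 P1.b=0
P1.a=0 P1.b=2
P1.a=2 P1.b=0
P1.a=2 P1.b=2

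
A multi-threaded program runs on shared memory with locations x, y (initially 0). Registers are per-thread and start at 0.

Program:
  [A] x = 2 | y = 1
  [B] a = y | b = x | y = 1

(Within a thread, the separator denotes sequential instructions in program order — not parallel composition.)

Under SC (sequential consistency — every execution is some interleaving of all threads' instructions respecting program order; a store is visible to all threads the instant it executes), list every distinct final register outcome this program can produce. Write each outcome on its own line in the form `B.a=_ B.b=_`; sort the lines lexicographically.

B.a=0 B.b=0
B.a=0 B.b=2
B.a=1 B.b=2

outcome vector order: (B.a,B.b)
|SC outcomes| = 3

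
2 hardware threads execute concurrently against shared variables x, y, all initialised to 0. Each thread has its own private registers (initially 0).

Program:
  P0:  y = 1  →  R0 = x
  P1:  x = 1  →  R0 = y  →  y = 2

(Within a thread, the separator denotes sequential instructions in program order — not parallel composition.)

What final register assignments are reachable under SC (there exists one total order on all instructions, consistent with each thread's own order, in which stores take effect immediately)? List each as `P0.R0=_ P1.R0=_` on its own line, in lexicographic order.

P0.R0=0 P1.R0=1
P0.R0=1 P1.R0=0
P0.R0=1 P1.R0=1

outcome vector order: (P0.R0,P1.R0)
|SC outcomes| = 3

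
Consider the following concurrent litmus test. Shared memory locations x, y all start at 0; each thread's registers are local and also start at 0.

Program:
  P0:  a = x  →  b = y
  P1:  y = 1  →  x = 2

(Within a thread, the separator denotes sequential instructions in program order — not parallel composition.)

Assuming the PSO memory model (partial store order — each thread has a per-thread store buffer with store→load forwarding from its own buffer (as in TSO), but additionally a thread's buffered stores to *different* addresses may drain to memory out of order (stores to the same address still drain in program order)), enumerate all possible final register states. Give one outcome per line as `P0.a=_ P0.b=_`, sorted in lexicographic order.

outcome vector order: (P0.a,P0.b)
|PSO outcomes| = 4

P0.a=0 P0.b=0
P0.a=0 P0.b=1
P0.a=2 P0.b=0
P0.a=2 P0.b=1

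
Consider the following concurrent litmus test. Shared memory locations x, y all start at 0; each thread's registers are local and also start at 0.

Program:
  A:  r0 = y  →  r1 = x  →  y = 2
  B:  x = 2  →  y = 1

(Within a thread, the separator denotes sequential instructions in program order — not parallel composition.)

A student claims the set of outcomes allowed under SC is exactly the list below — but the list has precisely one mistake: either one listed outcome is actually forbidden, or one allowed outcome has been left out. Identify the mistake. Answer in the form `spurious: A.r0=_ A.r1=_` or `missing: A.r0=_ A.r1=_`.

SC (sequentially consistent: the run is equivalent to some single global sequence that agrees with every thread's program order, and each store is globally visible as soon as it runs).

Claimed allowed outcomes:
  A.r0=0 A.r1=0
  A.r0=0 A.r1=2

missing: A.r0=1 A.r1=2

outcome vector order: (A.r0,A.r1)
SC: 3 outcomes — {0/0; 0/2; 1/2}
SC∖claimed = {1/2}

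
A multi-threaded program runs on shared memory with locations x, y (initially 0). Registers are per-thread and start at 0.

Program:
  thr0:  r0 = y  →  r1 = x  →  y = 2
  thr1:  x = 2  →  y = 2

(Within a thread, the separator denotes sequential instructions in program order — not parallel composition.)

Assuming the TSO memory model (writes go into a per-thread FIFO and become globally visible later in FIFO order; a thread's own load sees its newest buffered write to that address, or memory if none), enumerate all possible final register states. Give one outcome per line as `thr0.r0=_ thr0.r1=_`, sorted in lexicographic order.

thr0.r0=0 thr0.r1=0
thr0.r0=0 thr0.r1=2
thr0.r0=2 thr0.r1=2

outcome vector order: (thr0.r0,thr0.r1)
|TSO outcomes| = 3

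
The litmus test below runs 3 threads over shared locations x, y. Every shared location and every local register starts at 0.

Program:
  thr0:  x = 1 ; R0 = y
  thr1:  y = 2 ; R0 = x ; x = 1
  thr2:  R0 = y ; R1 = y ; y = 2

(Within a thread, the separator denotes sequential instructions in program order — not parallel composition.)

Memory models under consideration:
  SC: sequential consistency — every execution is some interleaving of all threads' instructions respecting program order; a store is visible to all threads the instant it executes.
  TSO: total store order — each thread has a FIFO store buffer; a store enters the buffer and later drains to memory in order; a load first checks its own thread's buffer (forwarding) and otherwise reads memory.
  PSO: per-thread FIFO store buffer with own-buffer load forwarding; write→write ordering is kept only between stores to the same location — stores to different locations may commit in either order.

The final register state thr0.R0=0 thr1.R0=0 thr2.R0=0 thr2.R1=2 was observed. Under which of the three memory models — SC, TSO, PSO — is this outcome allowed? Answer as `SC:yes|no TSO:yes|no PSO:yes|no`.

outcome vector order: (thr0.R0,thr1.R0,thr2.R0,thr2.R1)
SC (9): <0 1 0 0>; <0 1 0 2>; <0 1 2 2>; <2 0 0 0>; <2 0 0 2>; <2 0 2 2>; <2 1 0 0>; <2 1 0 2>; <2 1 2 2>
TSO (12): <0 0 0 0>; <0 0 0 2>; <0 0 2 2>; <0 1 0 0>; <0 1 0 2>; <0 1 2 2>; <2 0 0 0>; <2 0 0 2>; <2 0 2 2>; <2 1 0 0>; <2 1 0 2>; <2 1 2 2>
PSO (12): <0 0 0 0>; <0 0 0 2>; <0 0 2 2>; <0 1 0 0>; <0 1 0 2>; <0 1 2 2>; <2 0 0 0>; <2 0 0 2>; <2 0 2 2>; <2 1 0 0>; <2 1 0 2>; <2 1 2 2>
target <0 0 0 2> ∈ {TSO,PSO}

SC:no TSO:yes PSO:yes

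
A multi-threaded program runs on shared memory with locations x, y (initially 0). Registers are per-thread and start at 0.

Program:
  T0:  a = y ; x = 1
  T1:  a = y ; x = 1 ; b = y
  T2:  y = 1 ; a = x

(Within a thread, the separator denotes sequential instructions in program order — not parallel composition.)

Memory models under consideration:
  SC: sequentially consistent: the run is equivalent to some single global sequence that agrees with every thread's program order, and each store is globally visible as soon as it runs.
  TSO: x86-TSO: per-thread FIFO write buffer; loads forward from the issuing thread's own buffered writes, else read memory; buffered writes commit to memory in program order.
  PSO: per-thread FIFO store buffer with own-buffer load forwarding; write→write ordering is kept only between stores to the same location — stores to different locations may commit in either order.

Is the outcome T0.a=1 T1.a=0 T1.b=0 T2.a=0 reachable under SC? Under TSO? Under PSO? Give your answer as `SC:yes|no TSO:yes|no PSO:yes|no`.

SC:no TSO:yes PSO:yes

outcome vector order: (T0.a,T1.a,T1.b,T2.a)
under SC → <0 0 0 1>; <0 0 1 0>; <0 0 1 1>; <0 1 1 0>; <0 1 1 1>; <1 0 0 1>; <1 0 1 0>; <1 0 1 1>; <1 1 1 0>; <1 1 1 1>
under TSO → <0 0 0 0>; <0 0 0 1>; <0 0 1 0>; <0 0 1 1>; <0 1 1 0>; <0 1 1 1>; <1 0 0 0>; <1 0 0 1>; <1 0 1 0>; <1 0 1 1>; <1 1 1 0>; <1 1 1 1>
under PSO → <0 0 0 0>; <0 0 0 1>; <0 0 1 0>; <0 0 1 1>; <0 1 1 0>; <0 1 1 1>; <1 0 0 0>; <1 0 0 1>; <1 0 1 0>; <1 0 1 1>; <1 1 1 0>; <1 1 1 1>
target <1 0 0 0> ∈ {TSO,PSO}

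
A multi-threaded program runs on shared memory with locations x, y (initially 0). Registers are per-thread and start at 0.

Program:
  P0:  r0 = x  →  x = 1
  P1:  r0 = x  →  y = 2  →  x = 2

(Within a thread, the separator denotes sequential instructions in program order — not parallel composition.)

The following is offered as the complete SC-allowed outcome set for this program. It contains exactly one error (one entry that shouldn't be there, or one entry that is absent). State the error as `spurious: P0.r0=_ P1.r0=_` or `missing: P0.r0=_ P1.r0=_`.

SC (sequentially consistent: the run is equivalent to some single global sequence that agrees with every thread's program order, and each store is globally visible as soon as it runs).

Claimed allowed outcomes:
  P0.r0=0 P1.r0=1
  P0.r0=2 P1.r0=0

missing: P0.r0=0 P1.r0=0

outcome vector order: (P0.r0,P1.r0)
SC: 3 outcomes — {<0 0> <0 1> <2 0>}
SC∖claimed = {<0 0>}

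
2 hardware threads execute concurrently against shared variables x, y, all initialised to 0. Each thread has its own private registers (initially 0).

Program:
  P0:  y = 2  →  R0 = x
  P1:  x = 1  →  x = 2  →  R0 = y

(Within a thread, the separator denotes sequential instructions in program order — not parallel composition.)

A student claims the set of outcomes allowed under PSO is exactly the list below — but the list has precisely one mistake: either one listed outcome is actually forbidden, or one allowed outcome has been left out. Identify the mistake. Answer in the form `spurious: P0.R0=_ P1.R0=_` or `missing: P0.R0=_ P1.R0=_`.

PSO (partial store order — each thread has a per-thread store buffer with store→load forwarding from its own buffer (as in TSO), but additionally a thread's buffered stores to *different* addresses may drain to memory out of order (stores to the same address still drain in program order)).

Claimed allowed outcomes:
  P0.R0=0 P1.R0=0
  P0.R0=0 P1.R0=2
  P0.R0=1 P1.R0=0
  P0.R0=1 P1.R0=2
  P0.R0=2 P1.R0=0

outcome vector order: (P0.R0,P1.R0)
PSO: 6 outcomes — {(0,0), (0,2), (1,0), (1,2), (2,0), (2,2)}
PSO∖claimed = {(2,2)}

missing: P0.R0=2 P1.R0=2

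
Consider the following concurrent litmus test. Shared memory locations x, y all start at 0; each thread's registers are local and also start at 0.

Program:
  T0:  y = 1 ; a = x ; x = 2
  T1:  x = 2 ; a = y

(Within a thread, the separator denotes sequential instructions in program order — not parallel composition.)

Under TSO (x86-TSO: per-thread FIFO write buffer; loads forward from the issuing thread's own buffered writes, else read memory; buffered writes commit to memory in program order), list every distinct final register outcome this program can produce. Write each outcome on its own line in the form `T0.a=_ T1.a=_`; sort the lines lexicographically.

outcome vector order: (T0.a,T1.a)
|TSO outcomes| = 4

T0.a=0 T1.a=0
T0.a=0 T1.a=1
T0.a=2 T1.a=0
T0.a=2 T1.a=1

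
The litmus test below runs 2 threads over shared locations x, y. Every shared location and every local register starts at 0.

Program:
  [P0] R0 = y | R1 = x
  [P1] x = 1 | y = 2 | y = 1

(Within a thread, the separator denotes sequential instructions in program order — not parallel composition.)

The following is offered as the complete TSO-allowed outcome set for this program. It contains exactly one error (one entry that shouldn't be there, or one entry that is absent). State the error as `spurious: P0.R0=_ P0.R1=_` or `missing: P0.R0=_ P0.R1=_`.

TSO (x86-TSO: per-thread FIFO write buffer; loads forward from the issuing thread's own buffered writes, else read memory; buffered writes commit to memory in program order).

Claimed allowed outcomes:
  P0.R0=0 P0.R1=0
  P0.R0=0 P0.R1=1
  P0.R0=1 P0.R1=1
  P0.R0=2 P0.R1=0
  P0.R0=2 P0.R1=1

spurious: P0.R0=2 P0.R1=0

outcome vector order: (P0.R0,P0.R1)
[TSO] allowed = {(0,0), (0,1), (1,1), (2,1)}
claimed∖TSO = {(2,0)}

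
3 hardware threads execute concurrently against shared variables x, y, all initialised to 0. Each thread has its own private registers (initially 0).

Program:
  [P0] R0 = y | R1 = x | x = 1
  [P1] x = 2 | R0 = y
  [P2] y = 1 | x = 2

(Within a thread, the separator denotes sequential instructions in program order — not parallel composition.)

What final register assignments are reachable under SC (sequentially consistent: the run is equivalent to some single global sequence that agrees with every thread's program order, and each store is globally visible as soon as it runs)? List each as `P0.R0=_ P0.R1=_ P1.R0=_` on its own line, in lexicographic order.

P0.R0=0 P0.R1=0 P1.R0=0
P0.R0=0 P0.R1=0 P1.R0=1
P0.R0=0 P0.R1=2 P1.R0=0
P0.R0=0 P0.R1=2 P1.R0=1
P0.R0=1 P0.R1=0 P1.R0=1
P0.R0=1 P0.R1=2 P1.R0=0
P0.R0=1 P0.R1=2 P1.R0=1

outcome vector order: (P0.R0,P0.R1,P1.R0)
|SC outcomes| = 7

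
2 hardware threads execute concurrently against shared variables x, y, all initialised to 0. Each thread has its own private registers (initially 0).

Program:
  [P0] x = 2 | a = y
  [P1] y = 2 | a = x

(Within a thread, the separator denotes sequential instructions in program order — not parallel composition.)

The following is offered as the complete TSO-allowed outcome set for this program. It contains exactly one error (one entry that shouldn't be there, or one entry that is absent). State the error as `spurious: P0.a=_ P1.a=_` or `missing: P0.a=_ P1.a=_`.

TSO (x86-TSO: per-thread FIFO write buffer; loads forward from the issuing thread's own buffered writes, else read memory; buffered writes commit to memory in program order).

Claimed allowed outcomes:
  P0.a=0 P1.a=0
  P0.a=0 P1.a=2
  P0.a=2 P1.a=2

missing: P0.a=2 P1.a=0

outcome vector order: (P0.a,P1.a)
under TSO → <0 0>, <0 2>, <2 0>, <2 2>
TSO∖claimed = {<2 0>}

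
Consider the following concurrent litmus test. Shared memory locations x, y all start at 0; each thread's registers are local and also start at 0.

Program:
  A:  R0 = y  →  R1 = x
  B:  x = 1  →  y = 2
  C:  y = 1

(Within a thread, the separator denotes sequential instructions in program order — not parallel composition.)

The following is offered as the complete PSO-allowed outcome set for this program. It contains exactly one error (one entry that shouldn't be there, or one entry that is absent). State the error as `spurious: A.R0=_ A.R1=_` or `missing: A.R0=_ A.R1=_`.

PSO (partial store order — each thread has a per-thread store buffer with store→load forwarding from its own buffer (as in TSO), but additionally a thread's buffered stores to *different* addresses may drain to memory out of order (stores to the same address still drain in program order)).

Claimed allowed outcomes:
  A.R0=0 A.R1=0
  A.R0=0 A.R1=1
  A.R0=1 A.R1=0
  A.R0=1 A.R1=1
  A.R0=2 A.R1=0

outcome vector order: (A.R0,A.R1)
under PSO → <0 0>, <0 1>, <1 0>, <1 1>, <2 0>, <2 1>
PSO∖claimed = {<2 1>}

missing: A.R0=2 A.R1=1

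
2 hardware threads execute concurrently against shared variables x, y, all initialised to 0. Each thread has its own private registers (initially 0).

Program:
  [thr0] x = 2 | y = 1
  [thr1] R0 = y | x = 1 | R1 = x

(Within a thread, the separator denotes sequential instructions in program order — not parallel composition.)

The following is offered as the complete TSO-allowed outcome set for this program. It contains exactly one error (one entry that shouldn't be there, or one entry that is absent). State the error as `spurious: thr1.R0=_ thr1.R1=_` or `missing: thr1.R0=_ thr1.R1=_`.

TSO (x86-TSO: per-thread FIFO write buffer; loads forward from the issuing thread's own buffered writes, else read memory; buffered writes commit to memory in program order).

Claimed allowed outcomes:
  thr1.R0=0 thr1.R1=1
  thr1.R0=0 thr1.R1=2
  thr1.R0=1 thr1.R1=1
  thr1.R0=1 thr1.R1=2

spurious: thr1.R0=1 thr1.R1=2

outcome vector order: (thr1.R0,thr1.R1)
TSO (3): 01; 02; 11
claimed∖TSO = {12}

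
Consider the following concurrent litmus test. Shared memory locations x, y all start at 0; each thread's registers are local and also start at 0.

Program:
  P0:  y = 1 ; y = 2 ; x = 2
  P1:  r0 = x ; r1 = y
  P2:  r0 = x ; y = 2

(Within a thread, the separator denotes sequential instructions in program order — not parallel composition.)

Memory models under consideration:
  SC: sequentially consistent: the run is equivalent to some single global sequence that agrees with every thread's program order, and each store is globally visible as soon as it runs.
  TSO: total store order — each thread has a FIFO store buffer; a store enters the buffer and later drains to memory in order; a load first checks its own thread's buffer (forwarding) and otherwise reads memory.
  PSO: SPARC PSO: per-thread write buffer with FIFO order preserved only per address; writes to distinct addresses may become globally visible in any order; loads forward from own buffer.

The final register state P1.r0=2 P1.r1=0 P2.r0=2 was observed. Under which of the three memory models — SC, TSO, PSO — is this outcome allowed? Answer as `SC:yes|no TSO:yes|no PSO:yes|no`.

outcome vector order: (P1.r0,P1.r1,P2.r0)
[SC] allowed = {0/0/0 0/0/2 0/1/0 0/1/2 0/2/0 0/2/2 2/2/0 2/2/2}
[TSO] allowed = {0/0/0 0/0/2 0/1/0 0/1/2 0/2/0 0/2/2 2/2/0 2/2/2}
[PSO] allowed = {0/0/0 0/0/2 0/1/0 0/1/2 0/2/0 0/2/2 2/0/0 2/0/2 2/1/0 2/1/2 2/2/0 2/2/2}
target 2/0/2 ∈ {PSO}

SC:no TSO:no PSO:yes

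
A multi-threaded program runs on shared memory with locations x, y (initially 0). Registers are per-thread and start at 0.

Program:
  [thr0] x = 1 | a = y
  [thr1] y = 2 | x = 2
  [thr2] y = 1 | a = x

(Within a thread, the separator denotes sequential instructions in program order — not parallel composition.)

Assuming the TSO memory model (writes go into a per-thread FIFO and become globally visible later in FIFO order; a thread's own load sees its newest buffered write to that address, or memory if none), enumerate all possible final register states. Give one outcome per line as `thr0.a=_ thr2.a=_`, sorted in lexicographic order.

outcome vector order: (thr0.a,thr2.a)
|TSO outcomes| = 9

thr0.a=0 thr2.a=0
thr0.a=0 thr2.a=1
thr0.a=0 thr2.a=2
thr0.a=1 thr2.a=0
thr0.a=1 thr2.a=1
thr0.a=1 thr2.a=2
thr0.a=2 thr2.a=0
thr0.a=2 thr2.a=1
thr0.a=2 thr2.a=2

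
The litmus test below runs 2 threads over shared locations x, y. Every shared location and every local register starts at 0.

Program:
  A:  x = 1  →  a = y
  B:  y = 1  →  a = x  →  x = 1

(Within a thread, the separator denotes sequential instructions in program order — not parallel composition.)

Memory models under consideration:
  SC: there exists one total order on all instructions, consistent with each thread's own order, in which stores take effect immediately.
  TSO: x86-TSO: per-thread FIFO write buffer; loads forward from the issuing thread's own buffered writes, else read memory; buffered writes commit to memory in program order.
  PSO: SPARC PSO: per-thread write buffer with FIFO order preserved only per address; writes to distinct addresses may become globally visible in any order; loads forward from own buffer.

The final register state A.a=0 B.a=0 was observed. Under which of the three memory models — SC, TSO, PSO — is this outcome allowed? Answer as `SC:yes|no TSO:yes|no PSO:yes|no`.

outcome vector order: (A.a,B.a)
[SC] allowed = {01 10 11}
[TSO] allowed = {00 01 10 11}
[PSO] allowed = {00 01 10 11}
target 00 ∈ {TSO,PSO}

SC:no TSO:yes PSO:yes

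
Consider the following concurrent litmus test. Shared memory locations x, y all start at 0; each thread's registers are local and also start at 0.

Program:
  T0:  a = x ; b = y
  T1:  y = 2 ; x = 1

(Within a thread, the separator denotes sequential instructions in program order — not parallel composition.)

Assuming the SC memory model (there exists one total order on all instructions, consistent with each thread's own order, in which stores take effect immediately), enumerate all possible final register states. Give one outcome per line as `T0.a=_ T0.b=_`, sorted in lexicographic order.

outcome vector order: (T0.a,T0.b)
|SC outcomes| = 3

T0.a=0 T0.b=0
T0.a=0 T0.b=2
T0.a=1 T0.b=2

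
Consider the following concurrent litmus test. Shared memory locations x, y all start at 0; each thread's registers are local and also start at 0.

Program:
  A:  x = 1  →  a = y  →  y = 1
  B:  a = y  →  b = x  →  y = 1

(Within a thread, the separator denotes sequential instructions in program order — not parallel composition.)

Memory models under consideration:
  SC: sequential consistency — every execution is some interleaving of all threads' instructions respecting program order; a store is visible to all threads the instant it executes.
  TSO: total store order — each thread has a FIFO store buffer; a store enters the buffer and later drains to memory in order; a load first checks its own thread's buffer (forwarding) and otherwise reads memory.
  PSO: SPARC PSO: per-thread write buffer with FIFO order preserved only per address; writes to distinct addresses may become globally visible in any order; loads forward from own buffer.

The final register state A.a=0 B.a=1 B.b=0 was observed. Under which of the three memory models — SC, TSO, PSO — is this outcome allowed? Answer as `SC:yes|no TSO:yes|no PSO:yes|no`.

outcome vector order: (A.a,B.a,B.b)
[SC] allowed = {(0,0,0); (0,0,1); (0,1,1); (1,0,0); (1,0,1)}
[TSO] allowed = {(0,0,0); (0,0,1); (0,1,1); (1,0,0); (1,0,1)}
[PSO] allowed = {(0,0,0); (0,0,1); (0,1,0); (0,1,1); (1,0,0); (1,0,1)}
target (0,1,0) ∈ {PSO}

SC:no TSO:no PSO:yes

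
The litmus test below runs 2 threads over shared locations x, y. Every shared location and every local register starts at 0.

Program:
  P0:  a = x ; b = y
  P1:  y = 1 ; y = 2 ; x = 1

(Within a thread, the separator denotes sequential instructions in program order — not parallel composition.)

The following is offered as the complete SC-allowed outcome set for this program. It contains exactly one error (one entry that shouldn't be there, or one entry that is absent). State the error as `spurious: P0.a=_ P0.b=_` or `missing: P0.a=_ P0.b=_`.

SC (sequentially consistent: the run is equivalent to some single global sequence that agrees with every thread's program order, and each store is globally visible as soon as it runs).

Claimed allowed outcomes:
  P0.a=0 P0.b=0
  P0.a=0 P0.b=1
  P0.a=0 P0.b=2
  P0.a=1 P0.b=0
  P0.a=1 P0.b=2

spurious: P0.a=1 P0.b=0

outcome vector order: (P0.a,P0.b)
SC (4): (0,0) (0,1) (0,2) (1,2)
claimed∖SC = {(1,0)}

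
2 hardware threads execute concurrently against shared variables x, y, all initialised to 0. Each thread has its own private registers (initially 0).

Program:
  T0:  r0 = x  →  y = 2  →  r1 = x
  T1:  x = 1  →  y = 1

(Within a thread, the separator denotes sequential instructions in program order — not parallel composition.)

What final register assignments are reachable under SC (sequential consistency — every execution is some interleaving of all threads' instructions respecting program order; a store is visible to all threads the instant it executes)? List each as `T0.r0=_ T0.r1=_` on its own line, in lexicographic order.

outcome vector order: (T0.r0,T0.r1)
|SC outcomes| = 3

T0.r0=0 T0.r1=0
T0.r0=0 T0.r1=1
T0.r0=1 T0.r1=1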